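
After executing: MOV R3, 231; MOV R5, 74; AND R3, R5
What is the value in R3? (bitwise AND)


Register state trace:
  MOV R3, 231  → R3 = 231 (0b11100111)
  MOV R5, 74  → R5 = 74 (0b01001010)
  AND R3, R5  → R3 = 231 AND 74 = 66 (0b01000010)
Final: R3 = 66

66


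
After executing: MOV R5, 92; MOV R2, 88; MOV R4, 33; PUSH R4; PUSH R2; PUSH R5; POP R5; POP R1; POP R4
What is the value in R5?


Stack trace (top is rightmost):
  MOV R5, 92  → R5 = 92
  MOV R2, 88  → R2 = 88
  MOV R4, 33  → R4 = 33
  PUSH R4  → stack: [33]
  PUSH R2  → stack: [33, 88]
  PUSH R5  → stack: [33, 88, 92]
  POP R5  → R5 = 92, stack: [33, 88]
  POP R1  → R1 = 88, stack: [33]
  POP R4  → R4 = 33, stack: []
Final: R5 = 92

92


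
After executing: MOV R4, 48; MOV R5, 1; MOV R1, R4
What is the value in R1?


Register state trace:
  MOV R4, 48  → R4 = 48
  MOV R5, 1  → R5 = 1
  MOV R1, R4  → R1 = 48
Final: R1 = 48

48


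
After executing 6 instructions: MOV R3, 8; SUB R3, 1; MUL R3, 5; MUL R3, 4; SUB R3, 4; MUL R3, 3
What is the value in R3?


Register state trace:
  MOV R3, 8  → R3 = 8
  SUB R3, 1  → R3 = 8 - 1 = 7
  MUL R3, 5  → R3 = 7 * 5 = 35
  MUL R3, 4  → R3 = 35 * 4 = 140
  SUB R3, 4  → R3 = 140 - 4 = 136
  MUL R3, 3  → R3 = 136 * 3 = 408
Final: R3 = 408

408


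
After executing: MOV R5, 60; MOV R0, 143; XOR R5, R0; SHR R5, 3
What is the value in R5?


Register state trace:
  MOV R5, 60  → R5 = 60 (0b00111100)
  MOV R0, 143  → R0 = 143 (0b10001111)
  XOR R5, R0  → R5 = 60 XOR 143 = 179 (0b10110011)
  SHR R5, 3  → R5 = 179 >> 3 = 22
Final: R5 = 22

22


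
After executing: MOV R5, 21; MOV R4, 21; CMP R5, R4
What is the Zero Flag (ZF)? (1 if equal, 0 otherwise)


Register state trace:
  MOV R5, 21  → R5 = 21
  MOV R4, 21  → R4 = 21
  CMP R5, R4  → computes 21 - 21 = 0
  Result is zero, so values are equal
ZF = 1

1


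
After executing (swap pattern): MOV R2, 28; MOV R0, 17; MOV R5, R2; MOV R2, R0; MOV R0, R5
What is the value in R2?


Register state trace (swap pattern):
  MOV R2, 28  → R2 = 28
  MOV R0, 17  → R0 = 17
  MOV R5, R2  → R5 = 28  (save R2)
  MOV R2, R0  → R2 = 17  (R2 gets R0's value)
  MOV R0, R5  → R0 = 28  (R0 gets saved value)
Final: R2 = 17

17


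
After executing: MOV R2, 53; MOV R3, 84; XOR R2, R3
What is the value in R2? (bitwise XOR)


Register state trace:
  MOV R2, 53  → R2 = 53 (0b00110101)
  MOV R3, 84  → R3 = 84 (0b01010100)
  XOR R2, R3  → R2 = 53 XOR 84 = 97 (0b01100001)
Final: R2 = 97

97


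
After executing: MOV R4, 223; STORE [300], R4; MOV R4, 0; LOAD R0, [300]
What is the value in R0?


Register and memory trace:
  MOV R4, 223  → R4 = 223
  STORE [300], R4  → mem[300] = 223
  MOV R4, 0  → R4 = 0
  LOAD R0, [300]  → R0 = mem[300] = 223
Final: R0 = 223

223


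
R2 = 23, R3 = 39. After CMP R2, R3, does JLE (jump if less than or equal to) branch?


Trace:
  R2 = 23, R3 = 39
  CMP R2, R3  → compares 23 vs 39
  JLE checks: is 23 less than or equal to 39?
  23 < 39, so condition is true
Branch taken: Yes

Yes


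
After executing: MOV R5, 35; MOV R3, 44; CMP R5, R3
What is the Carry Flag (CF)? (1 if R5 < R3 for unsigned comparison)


Register state trace:
  MOV R5, 35  → R5 = 35
  MOV R3, 44  → R3 = 44
  CMP R5, R3  → unsigned 35 - 44: borrow occurs
  35 < 44, so CF = 1
CF = 1

1


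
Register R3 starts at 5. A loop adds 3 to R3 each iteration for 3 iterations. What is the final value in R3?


Starting value: R3 = 5
  Iter 1: R3 = 5 + 3 = 8
  Iter 2: R3 = 8 + 3 = 11
  Iter 3: R3 = 11 + 3 = 14
Final: R3 = 14

14


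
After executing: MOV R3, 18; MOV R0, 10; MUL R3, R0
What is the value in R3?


Register state trace:
  MOV R3, 18  → R3 = 18
  MOV R0, 10  → R0 = 10
  MUL R3, R0  → R3 = 18 * 10 = 180
Final: R3 = 180

180


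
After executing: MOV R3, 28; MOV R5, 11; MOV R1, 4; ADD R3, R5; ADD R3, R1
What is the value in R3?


Register state trace:
  MOV R3, 28  → R3 = 28
  MOV R5, 11  → R5 = 11
  MOV R1, 4  → R1 = 4
  ADD R3, R5  → R3 = 28 + 11 = 39
  ADD R3, R1  → R3 = 39 + 4 = 43
Final: R3 = 43

43


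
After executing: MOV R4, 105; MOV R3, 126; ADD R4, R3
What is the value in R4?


Register state trace:
  MOV R4, 105  → R4 = 105
  MOV R3, 126  → R3 = 126
  ADD R4, R3  → R4 = 105 + 126 = 231
Final: R4 = 231

231


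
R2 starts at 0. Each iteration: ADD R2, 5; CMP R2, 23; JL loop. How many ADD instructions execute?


Loop trace (R2 starts at 0, target 23, step 5):
  ADD #1: R2 = 0 + 5 = 5  → 5 < 23, loop
  ADD #2: R2 = 5 + 5 = 10  → 10 < 23, loop
  ADD #3: R2 = 10 + 5 = 15  → 15 < 23, loop
  ADD #4: R2 = 15 + 5 = 20  → 20 < 23, loop
  ADD #5: R2 = 20 + 5 = 25  → 25 >= 23, exit
Total ADD instructions: 5

5


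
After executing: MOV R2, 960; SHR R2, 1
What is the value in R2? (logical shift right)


Register state trace:
  MOV R2, 960  → R2 = 960
  SHR R2, 1  → R2 = 960 >> 1 = 960 // 2^1 = 480
Final: R2 = 480

480


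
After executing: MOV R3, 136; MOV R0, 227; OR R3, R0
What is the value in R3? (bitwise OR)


Register state trace:
  MOV R3, 136  → R3 = 136 (0b10001000)
  MOV R0, 227  → R0 = 227 (0b11100011)
  OR R3, R0   → R3 = 136 OR 227 = 235 (0b11101011)
Final: R3 = 235

235


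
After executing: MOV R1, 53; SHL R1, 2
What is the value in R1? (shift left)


Register state trace:
  MOV R1, 53  → R1 = 53
  SHL R1, 2  → R1 = 53 << 2 = 53 * 2^2 = 212
Final: R1 = 212

212


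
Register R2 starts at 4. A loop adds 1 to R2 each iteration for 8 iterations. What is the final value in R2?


Starting value: R2 = 4
  Iter 1: R2 = 4 + 1 = 5
  Iter 2: R2 = 5 + 1 = 6
  Iter 3: R2 = 6 + 1 = 7
  Iter 4: R2 = 7 + 1 = 8
  Iter 5: R2 = 8 + 1 = 9
  Iter 6: R2 = 9 + 1 = 10
  Iter 7: R2 = 10 + 1 = 11
  Iter 8: R2 = 11 + 1 = 12
Final: R2 = 12

12


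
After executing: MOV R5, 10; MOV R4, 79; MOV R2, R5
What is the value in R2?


Register state trace:
  MOV R5, 10  → R5 = 10
  MOV R4, 79  → R4 = 79
  MOV R2, R5  → R2 = 10
Final: R2 = 10

10


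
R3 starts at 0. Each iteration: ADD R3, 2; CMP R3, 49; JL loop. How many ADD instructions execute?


Loop trace (R3 starts at 0, target 49, step 2):
  ADD #1: R3 = 0 + 2 = 2  → 2 < 49, loop
  ADD #2: R3 = 2 + 2 = 4  → 4 < 49, loop
  ADD #3: R3 = 4 + 2 = 6  → 6 < 49, loop
  ADD #4: R3 = 6 + 2 = 8  → 8 < 49, loop
  ADD #5: R3 = 8 + 2 = 10  → 10 < 49, loop
  ADD #6: R3 = 10 + 2 = 12  → 12 < 49, loop
  ADD #7: R3 = 12 + 2 = 14  → 14 < 49, loop
  ADD #8: R3 = 14 + 2 = 16  → 16 < 49, loop
  ADD #9: R3 = 16 + 2 = 18  → 18 < 49, loop
  ADD #10: R3 = 18 + 2 = 20  → 20 < 49, loop
  ADD #11: R3 = 20 + 2 = 22  → 22 < 49, loop
  ADD #12: R3 = 22 + 2 = 24  → 24 < 49, loop
  ADD #13: R3 = 24 + 2 = 26  → 26 < 49, loop
  ADD #14: R3 = 26 + 2 = 28  → 28 < 49, loop
  ADD #15: R3 = 28 + 2 = 30  → 30 < 49, loop
  ADD #16: R3 = 30 + 2 = 32  → 32 < 49, loop
  ADD #17: R3 = 32 + 2 = 34  → 34 < 49, loop
  ADD #18: R3 = 34 + 2 = 36  → 36 < 49, loop
  ADD #19: R3 = 36 + 2 = 38  → 38 < 49, loop
  ADD #20: R3 = 38 + 2 = 40  → 40 < 49, loop
  ADD #21: R3 = 40 + 2 = 42  → 42 < 49, loop
  ADD #22: R3 = 42 + 2 = 44  → 44 < 49, loop
  ADD #23: R3 = 44 + 2 = 46  → 46 < 49, loop
  ADD #24: R3 = 46 + 2 = 48  → 48 < 49, loop
  ADD #25: R3 = 48 + 2 = 50  → 50 >= 49, exit
Total ADD instructions: 25

25


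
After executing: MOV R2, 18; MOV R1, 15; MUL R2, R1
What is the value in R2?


Register state trace:
  MOV R2, 18  → R2 = 18
  MOV R1, 15  → R1 = 15
  MUL R2, R1  → R2 = 18 * 15 = 270
Final: R2 = 270

270


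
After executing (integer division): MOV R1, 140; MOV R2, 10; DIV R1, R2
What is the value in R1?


Register state trace:
  MOV R1, 140  → R1 = 140
  MOV R2, 10  → R2 = 10
  DIV R1, R2  → R1 = 140 // 10 = 14
Final: R1 = 14

14


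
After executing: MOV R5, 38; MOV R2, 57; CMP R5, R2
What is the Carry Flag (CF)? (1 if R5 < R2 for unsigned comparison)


Register state trace:
  MOV R5, 38  → R5 = 38
  MOV R2, 57  → R2 = 57
  CMP R5, R2  → unsigned 38 - 57: borrow occurs
  38 < 57, so CF = 1
CF = 1

1


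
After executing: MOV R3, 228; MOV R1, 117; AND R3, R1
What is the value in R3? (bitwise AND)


Register state trace:
  MOV R3, 228  → R3 = 228 (0b11100100)
  MOV R1, 117  → R1 = 117 (0b01110101)
  AND R3, R1  → R3 = 228 AND 117 = 100 (0b01100100)
Final: R3 = 100

100


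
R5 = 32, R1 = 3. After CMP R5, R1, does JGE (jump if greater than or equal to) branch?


Trace:
  R5 = 32, R1 = 3
  CMP R5, R1  → compares 32 vs 3
  JGE checks: is 32 greater than or equal to 3?
  32 > 3, so condition is true
Branch taken: Yes

Yes


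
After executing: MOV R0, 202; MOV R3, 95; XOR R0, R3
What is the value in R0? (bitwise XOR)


Register state trace:
  MOV R0, 202  → R0 = 202 (0b11001010)
  MOV R3, 95  → R3 = 95 (0b01011111)
  XOR R0, R3  → R0 = 202 XOR 95 = 149 (0b10010101)
Final: R0 = 149

149


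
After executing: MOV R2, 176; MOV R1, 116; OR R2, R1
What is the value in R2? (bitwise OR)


Register state trace:
  MOV R2, 176  → R2 = 176 (0b10110000)
  MOV R1, 116  → R1 = 116 (0b01110100)
  OR R2, R1   → R2 = 176 OR 116 = 244 (0b11110100)
Final: R2 = 244

244


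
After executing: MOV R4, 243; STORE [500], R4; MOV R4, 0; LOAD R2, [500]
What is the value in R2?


Register and memory trace:
  MOV R4, 243  → R4 = 243
  STORE [500], R4  → mem[500] = 243
  MOV R4, 0  → R4 = 0
  LOAD R2, [500]  → R2 = mem[500] = 243
Final: R2 = 243

243


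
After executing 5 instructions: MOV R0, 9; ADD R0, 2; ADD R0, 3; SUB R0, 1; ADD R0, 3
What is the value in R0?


Register state trace:
  MOV R0, 9  → R0 = 9
  ADD R0, 2  → R0 = 9 + 2 = 11
  ADD R0, 3  → R0 = 11 + 3 = 14
  SUB R0, 1  → R0 = 14 - 1 = 13
  ADD R0, 3  → R0 = 13 + 3 = 16
Final: R0 = 16

16


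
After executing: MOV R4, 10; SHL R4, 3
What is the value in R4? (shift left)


Register state trace:
  MOV R4, 10  → R4 = 10
  SHL R4, 3  → R4 = 10 << 3 = 10 * 2^3 = 80
Final: R4 = 80

80


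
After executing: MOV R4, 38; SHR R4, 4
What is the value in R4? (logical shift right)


Register state trace:
  MOV R4, 38  → R4 = 38
  SHR R4, 4  → R4 = 38 >> 4 = 38 // 2^4 = 2
Final: R4 = 2

2


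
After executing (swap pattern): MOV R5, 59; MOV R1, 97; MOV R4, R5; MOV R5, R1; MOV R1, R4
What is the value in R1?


Register state trace (swap pattern):
  MOV R5, 59  → R5 = 59
  MOV R1, 97  → R1 = 97
  MOV R4, R5  → R4 = 59  (save R5)
  MOV R5, R1  → R5 = 97  (R5 gets R1's value)
  MOV R1, R4  → R1 = 59  (R1 gets saved value)
Final: R1 = 59

59


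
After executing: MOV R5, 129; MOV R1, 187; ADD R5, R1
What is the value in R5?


Register state trace:
  MOV R5, 129  → R5 = 129
  MOV R1, 187  → R1 = 187
  ADD R5, R1  → R5 = 129 + 187 = 316
Final: R5 = 316

316


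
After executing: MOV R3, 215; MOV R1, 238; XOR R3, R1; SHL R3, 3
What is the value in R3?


Register state trace:
  MOV R3, 215  → R3 = 215 (0b11010111)
  MOV R1, 238  → R1 = 238 (0b11101110)
  XOR R3, R1  → R3 = 215 XOR 238 = 57 (0b00111001)
  SHL R3, 3  → R3 = 57 << 3 = 456
Final: R3 = 456

456


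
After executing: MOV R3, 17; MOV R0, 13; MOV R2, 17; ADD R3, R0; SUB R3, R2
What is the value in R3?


Register state trace:
  MOV R3, 17  → R3 = 17
  MOV R0, 13  → R0 = 13
  MOV R2, 17  → R2 = 17
  ADD R3, R0  → R3 = 17 + 13 = 30
  SUB R3, R2  → R3 = 30 - 17 = 13
Final: R3 = 13

13


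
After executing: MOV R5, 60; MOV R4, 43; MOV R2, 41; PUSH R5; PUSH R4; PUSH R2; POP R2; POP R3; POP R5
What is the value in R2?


Stack trace (top is rightmost):
  MOV R5, 60  → R5 = 60
  MOV R4, 43  → R4 = 43
  MOV R2, 41  → R2 = 41
  PUSH R5  → stack: [60]
  PUSH R4  → stack: [60, 43]
  PUSH R2  → stack: [60, 43, 41]
  POP R2  → R2 = 41, stack: [60, 43]
  POP R3  → R3 = 43, stack: [60]
  POP R5  → R5 = 60, stack: []
Final: R2 = 41

41


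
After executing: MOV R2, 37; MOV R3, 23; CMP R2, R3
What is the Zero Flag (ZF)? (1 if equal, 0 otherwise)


Register state trace:
  MOV R2, 37  → R2 = 37
  MOV R3, 23  → R3 = 23
  CMP R2, R3  → computes 37 - 23 = 14
  Result is nonzero, so values are not equal
ZF = 0

0


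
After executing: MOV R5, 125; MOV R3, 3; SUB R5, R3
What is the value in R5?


Register state trace:
  MOV R5, 125  → R5 = 125
  MOV R3, 3  → R3 = 3
  SUB R5, R3  → R5 = 125 - 3 = 122
Final: R5 = 122

122


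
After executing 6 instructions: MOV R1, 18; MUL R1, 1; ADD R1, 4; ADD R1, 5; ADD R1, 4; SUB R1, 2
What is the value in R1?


Register state trace:
  MOV R1, 18  → R1 = 18
  MUL R1, 1  → R1 = 18 * 1 = 18
  ADD R1, 4  → R1 = 18 + 4 = 22
  ADD R1, 5  → R1 = 22 + 5 = 27
  ADD R1, 4  → R1 = 27 + 4 = 31
  SUB R1, 2  → R1 = 31 - 2 = 29
Final: R1 = 29

29


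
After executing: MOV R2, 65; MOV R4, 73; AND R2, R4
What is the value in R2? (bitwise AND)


Register state trace:
  MOV R2, 65  → R2 = 65 (0b01000001)
  MOV R4, 73  → R4 = 73 (0b01001001)
  AND R2, R4  → R2 = 65 AND 73 = 65 (0b01000001)
Final: R2 = 65

65


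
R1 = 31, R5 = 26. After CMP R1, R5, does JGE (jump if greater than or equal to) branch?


Trace:
  R1 = 31, R5 = 26
  CMP R1, R5  → compares 31 vs 26
  JGE checks: is 31 greater than or equal to 26?
  31 > 26, so condition is true
Branch taken: Yes

Yes


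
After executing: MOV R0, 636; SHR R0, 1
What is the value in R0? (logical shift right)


Register state trace:
  MOV R0, 636  → R0 = 636
  SHR R0, 1  → R0 = 636 >> 1 = 636 // 2^1 = 318
Final: R0 = 318

318


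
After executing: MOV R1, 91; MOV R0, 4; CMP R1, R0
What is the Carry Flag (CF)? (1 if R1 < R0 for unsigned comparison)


Register state trace:
  MOV R1, 91  → R1 = 91
  MOV R0, 4  → R0 = 4
  CMP R1, R0  → unsigned 91 - 4: no borrow
  91 >= 4, so CF = 0
CF = 0

0


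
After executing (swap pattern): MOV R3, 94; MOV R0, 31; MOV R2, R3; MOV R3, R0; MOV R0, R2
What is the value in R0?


Register state trace (swap pattern):
  MOV R3, 94  → R3 = 94
  MOV R0, 31  → R0 = 31
  MOV R2, R3  → R2 = 94  (save R3)
  MOV R3, R0  → R3 = 31  (R3 gets R0's value)
  MOV R0, R2  → R0 = 94  (R0 gets saved value)
Final: R0 = 94

94


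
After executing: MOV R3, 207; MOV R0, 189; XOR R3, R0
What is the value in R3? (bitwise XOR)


Register state trace:
  MOV R3, 207  → R3 = 207 (0b11001111)
  MOV R0, 189  → R0 = 189 (0b10111101)
  XOR R3, R0  → R3 = 207 XOR 189 = 114 (0b01110010)
Final: R3 = 114

114


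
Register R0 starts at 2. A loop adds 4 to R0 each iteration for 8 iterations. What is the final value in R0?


Starting value: R0 = 2
  Iter 1: R0 = 2 + 4 = 6
  Iter 2: R0 = 6 + 4 = 10
  Iter 3: R0 = 10 + 4 = 14
  Iter 4: R0 = 14 + 4 = 18
  Iter 5: R0 = 18 + 4 = 22
  Iter 6: R0 = 22 + 4 = 26
  Iter 7: R0 = 26 + 4 = 30
  Iter 8: R0 = 30 + 4 = 34
Final: R0 = 34

34


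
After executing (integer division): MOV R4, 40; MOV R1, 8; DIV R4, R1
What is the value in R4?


Register state trace:
  MOV R4, 40  → R4 = 40
  MOV R1, 8  → R1 = 8
  DIV R4, R1  → R4 = 40 // 8 = 5
Final: R4 = 5

5


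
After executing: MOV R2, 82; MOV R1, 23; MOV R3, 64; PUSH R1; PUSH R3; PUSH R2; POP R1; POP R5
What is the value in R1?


Stack trace (top is rightmost):
  MOV R2, 82  → R2 = 82
  MOV R1, 23  → R1 = 23
  MOV R3, 64  → R3 = 64
  PUSH R1  → stack: [23]
  PUSH R3  → stack: [23, 64]
  PUSH R2  → stack: [23, 64, 82]
  POP R1  → R1 = 82, stack: [23, 64]
  POP R5  → R5 = 64, stack: [23]
Final: R1 = 82

82


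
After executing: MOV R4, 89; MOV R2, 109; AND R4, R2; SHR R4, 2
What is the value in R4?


Register state trace:
  MOV R4, 89  → R4 = 89 (0b01011001)
  MOV R2, 109  → R2 = 109 (0b01101101)
  AND R4, R2  → R4 = 89 AND 109 = 73 (0b01001001)
  SHR R4, 2  → R4 = 73 >> 2 = 18
Final: R4 = 18

18


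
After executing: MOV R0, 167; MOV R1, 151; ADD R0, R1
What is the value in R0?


Register state trace:
  MOV R0, 167  → R0 = 167
  MOV R1, 151  → R1 = 151
  ADD R0, R1  → R0 = 167 + 151 = 318
Final: R0 = 318

318


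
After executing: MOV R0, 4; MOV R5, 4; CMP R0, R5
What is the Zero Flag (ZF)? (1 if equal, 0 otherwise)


Register state trace:
  MOV R0, 4  → R0 = 4
  MOV R5, 4  → R5 = 4
  CMP R0, R5  → computes 4 - 4 = 0
  Result is zero, so values are equal
ZF = 1

1


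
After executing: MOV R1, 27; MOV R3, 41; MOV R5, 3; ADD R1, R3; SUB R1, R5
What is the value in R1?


Register state trace:
  MOV R1, 27  → R1 = 27
  MOV R3, 41  → R3 = 41
  MOV R5, 3  → R5 = 3
  ADD R1, R3  → R1 = 27 + 41 = 68
  SUB R1, R5  → R1 = 68 - 3 = 65
Final: R1 = 65

65


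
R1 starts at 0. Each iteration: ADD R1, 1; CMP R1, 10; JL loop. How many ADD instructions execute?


Loop trace (R1 starts at 0, target 10, step 1):
  ADD #1: R1 = 0 + 1 = 1  → 1 < 10, loop
  ADD #2: R1 = 1 + 1 = 2  → 2 < 10, loop
  ADD #3: R1 = 2 + 1 = 3  → 3 < 10, loop
  ADD #4: R1 = 3 + 1 = 4  → 4 < 10, loop
  ADD #5: R1 = 4 + 1 = 5  → 5 < 10, loop
  ADD #6: R1 = 5 + 1 = 6  → 6 < 10, loop
  ADD #7: R1 = 6 + 1 = 7  → 7 < 10, loop
  ADD #8: R1 = 7 + 1 = 8  → 8 < 10, loop
  ADD #9: R1 = 8 + 1 = 9  → 9 < 10, loop
  ADD #10: R1 = 9 + 1 = 10  → 10 >= 10, exit
Total ADD instructions: 10

10


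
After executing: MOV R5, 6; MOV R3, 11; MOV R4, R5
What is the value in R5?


Register state trace:
  MOV R5, 6  → R5 = 6
  MOV R3, 11  → R3 = 11
  MOV R4, R5  → R4 = 6
Final: R5 = 6

6


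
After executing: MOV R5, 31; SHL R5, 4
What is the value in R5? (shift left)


Register state trace:
  MOV R5, 31  → R5 = 31
  SHL R5, 4  → R5 = 31 << 4 = 31 * 2^4 = 496
Final: R5 = 496

496


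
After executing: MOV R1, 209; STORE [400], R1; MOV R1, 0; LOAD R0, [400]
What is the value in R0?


Register and memory trace:
  MOV R1, 209  → R1 = 209
  STORE [400], R1  → mem[400] = 209
  MOV R1, 0  → R1 = 0
  LOAD R0, [400]  → R0 = mem[400] = 209
Final: R0 = 209

209


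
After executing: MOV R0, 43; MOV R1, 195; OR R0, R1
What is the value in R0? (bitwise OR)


Register state trace:
  MOV R0, 43  → R0 = 43 (0b00101011)
  MOV R1, 195  → R1 = 195 (0b11000011)
  OR R0, R1   → R0 = 43 OR 195 = 235 (0b11101011)
Final: R0 = 235

235


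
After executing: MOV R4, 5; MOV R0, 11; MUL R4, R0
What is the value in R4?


Register state trace:
  MOV R4, 5  → R4 = 5
  MOV R0, 11  → R0 = 11
  MUL R4, R0  → R4 = 5 * 11 = 55
Final: R4 = 55

55


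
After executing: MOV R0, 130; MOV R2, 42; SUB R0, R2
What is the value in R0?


Register state trace:
  MOV R0, 130  → R0 = 130
  MOV R2, 42  → R2 = 42
  SUB R0, R2  → R0 = 130 - 42 = 88
Final: R0 = 88

88


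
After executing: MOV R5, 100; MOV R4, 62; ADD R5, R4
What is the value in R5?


Register state trace:
  MOV R5, 100  → R5 = 100
  MOV R4, 62  → R4 = 62
  ADD R5, R4  → R5 = 100 + 62 = 162
Final: R5 = 162

162


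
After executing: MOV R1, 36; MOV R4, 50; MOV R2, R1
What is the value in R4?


Register state trace:
  MOV R1, 36  → R1 = 36
  MOV R4, 50  → R4 = 50
  MOV R2, R1  → R2 = 36
Final: R4 = 50

50


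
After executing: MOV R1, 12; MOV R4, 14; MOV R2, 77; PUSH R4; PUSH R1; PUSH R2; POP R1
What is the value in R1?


Stack trace (top is rightmost):
  MOV R1, 12  → R1 = 12
  MOV R4, 14  → R4 = 14
  MOV R2, 77  → R2 = 77
  PUSH R4  → stack: [14]
  PUSH R1  → stack: [14, 12]
  PUSH R2  → stack: [14, 12, 77]
  POP R1  → R1 = 77, stack: [14, 12]
Final: R1 = 77

77


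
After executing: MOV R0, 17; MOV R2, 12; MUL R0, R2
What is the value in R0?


Register state trace:
  MOV R0, 17  → R0 = 17
  MOV R2, 12  → R2 = 12
  MUL R0, R2  → R0 = 17 * 12 = 204
Final: R0 = 204

204


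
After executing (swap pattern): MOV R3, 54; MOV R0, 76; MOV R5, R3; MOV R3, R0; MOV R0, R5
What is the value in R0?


Register state trace (swap pattern):
  MOV R3, 54  → R3 = 54
  MOV R0, 76  → R0 = 76
  MOV R5, R3  → R5 = 54  (save R3)
  MOV R3, R0  → R3 = 76  (R3 gets R0's value)
  MOV R0, R5  → R0 = 54  (R0 gets saved value)
Final: R0 = 54

54


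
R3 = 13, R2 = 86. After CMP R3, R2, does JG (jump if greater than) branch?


Trace:
  R3 = 13, R2 = 86
  CMP R3, R2  → compares 13 vs 86
  JG checks: is 13 greater than 86?
  13 < 86, so condition is false
Branch taken: No

No


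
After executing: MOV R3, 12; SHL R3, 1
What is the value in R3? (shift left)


Register state trace:
  MOV R3, 12  → R3 = 12
  SHL R3, 1  → R3 = 12 << 1 = 12 * 2^1 = 24
Final: R3 = 24

24


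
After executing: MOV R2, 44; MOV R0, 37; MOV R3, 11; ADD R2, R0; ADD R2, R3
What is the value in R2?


Register state trace:
  MOV R2, 44  → R2 = 44
  MOV R0, 37  → R0 = 37
  MOV R3, 11  → R3 = 11
  ADD R2, R0  → R2 = 44 + 37 = 81
  ADD R2, R3  → R2 = 81 + 11 = 92
Final: R2 = 92

92


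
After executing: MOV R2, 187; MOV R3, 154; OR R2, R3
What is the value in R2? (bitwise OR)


Register state trace:
  MOV R2, 187  → R2 = 187 (0b10111011)
  MOV R3, 154  → R3 = 154 (0b10011010)
  OR R2, R3   → R2 = 187 OR 154 = 187 (0b10111011)
Final: R2 = 187

187


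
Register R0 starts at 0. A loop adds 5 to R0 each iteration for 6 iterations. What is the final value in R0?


Starting value: R0 = 0
  Iter 1: R0 = 0 + 5 = 5
  Iter 2: R0 = 5 + 5 = 10
  Iter 3: R0 = 10 + 5 = 15
  Iter 4: R0 = 15 + 5 = 20
  Iter 5: R0 = 20 + 5 = 25
  Iter 6: R0 = 25 + 5 = 30
Final: R0 = 30

30


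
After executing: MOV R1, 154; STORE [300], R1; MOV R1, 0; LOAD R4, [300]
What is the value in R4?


Register and memory trace:
  MOV R1, 154  → R1 = 154
  STORE [300], R1  → mem[300] = 154
  MOV R1, 0  → R1 = 0
  LOAD R4, [300]  → R4 = mem[300] = 154
Final: R4 = 154

154


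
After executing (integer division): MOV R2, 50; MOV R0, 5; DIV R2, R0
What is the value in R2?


Register state trace:
  MOV R2, 50  → R2 = 50
  MOV R0, 5  → R0 = 5
  DIV R2, R0  → R2 = 50 // 5 = 10
Final: R2 = 10

10


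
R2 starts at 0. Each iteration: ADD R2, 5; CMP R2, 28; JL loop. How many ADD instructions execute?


Loop trace (R2 starts at 0, target 28, step 5):
  ADD #1: R2 = 0 + 5 = 5  → 5 < 28, loop
  ADD #2: R2 = 5 + 5 = 10  → 10 < 28, loop
  ADD #3: R2 = 10 + 5 = 15  → 15 < 28, loop
  ADD #4: R2 = 15 + 5 = 20  → 20 < 28, loop
  ADD #5: R2 = 20 + 5 = 25  → 25 < 28, loop
  ADD #6: R2 = 25 + 5 = 30  → 30 >= 28, exit
Total ADD instructions: 6

6


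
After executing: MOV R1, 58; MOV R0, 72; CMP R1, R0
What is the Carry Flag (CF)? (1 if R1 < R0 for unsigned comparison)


Register state trace:
  MOV R1, 58  → R1 = 58
  MOV R0, 72  → R0 = 72
  CMP R1, R0  → unsigned 58 - 72: borrow occurs
  58 < 72, so CF = 1
CF = 1

1


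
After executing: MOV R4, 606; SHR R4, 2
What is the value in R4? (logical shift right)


Register state trace:
  MOV R4, 606  → R4 = 606
  SHR R4, 2  → R4 = 606 >> 2 = 606 // 2^2 = 151
Final: R4 = 151

151


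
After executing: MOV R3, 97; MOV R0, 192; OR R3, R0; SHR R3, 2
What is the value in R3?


Register state trace:
  MOV R3, 97  → R3 = 97 (0b01100001)
  MOV R0, 192  → R0 = 192 (0b11000000)
  OR R3, R0  → R3 = 97 OR 192 = 225 (0b11100001)
  SHR R3, 2  → R3 = 225 >> 2 = 56
Final: R3 = 56

56


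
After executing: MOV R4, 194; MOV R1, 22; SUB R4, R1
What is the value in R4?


Register state trace:
  MOV R4, 194  → R4 = 194
  MOV R1, 22  → R1 = 22
  SUB R4, R1  → R4 = 194 - 22 = 172
Final: R4 = 172

172


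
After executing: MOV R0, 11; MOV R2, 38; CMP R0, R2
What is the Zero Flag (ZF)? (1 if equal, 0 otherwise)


Register state trace:
  MOV R0, 11  → R0 = 11
  MOV R2, 38  → R2 = 38
  CMP R0, R2  → computes 11 - 38 = -27
  Result is nonzero, so values are not equal
ZF = 0

0


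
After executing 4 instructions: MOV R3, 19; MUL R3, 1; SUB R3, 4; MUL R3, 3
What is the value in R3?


Register state trace:
  MOV R3, 19  → R3 = 19
  MUL R3, 1  → R3 = 19 * 1 = 19
  SUB R3, 4  → R3 = 19 - 4 = 15
  MUL R3, 3  → R3 = 15 * 3 = 45
Final: R3 = 45

45


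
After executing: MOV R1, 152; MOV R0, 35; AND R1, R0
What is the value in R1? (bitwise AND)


Register state trace:
  MOV R1, 152  → R1 = 152 (0b10011000)
  MOV R0, 35  → R0 = 35 (0b00100011)
  AND R1, R0  → R1 = 152 AND 35 = 0 (0b00000000)
Final: R1 = 0

0


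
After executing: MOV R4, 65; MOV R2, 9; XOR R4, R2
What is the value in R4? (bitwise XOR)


Register state trace:
  MOV R4, 65  → R4 = 65 (0b01000001)
  MOV R2, 9  → R2 = 9 (0b00001001)
  XOR R4, R2  → R4 = 65 XOR 9 = 72 (0b01001000)
Final: R4 = 72

72


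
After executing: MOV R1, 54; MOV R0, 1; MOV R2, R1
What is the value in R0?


Register state trace:
  MOV R1, 54  → R1 = 54
  MOV R0, 1  → R0 = 1
  MOV R2, R1  → R2 = 54
Final: R0 = 1

1


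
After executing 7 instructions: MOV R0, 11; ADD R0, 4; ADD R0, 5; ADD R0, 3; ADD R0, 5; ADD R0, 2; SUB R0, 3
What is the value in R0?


Register state trace:
  MOV R0, 11  → R0 = 11
  ADD R0, 4  → R0 = 11 + 4 = 15
  ADD R0, 5  → R0 = 15 + 5 = 20
  ADD R0, 3  → R0 = 20 + 3 = 23
  ADD R0, 5  → R0 = 23 + 5 = 28
  ADD R0, 2  → R0 = 28 + 2 = 30
  SUB R0, 3  → R0 = 30 - 3 = 27
Final: R0 = 27

27


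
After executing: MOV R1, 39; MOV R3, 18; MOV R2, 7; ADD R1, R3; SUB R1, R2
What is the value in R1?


Register state trace:
  MOV R1, 39  → R1 = 39
  MOV R3, 18  → R3 = 18
  MOV R2, 7  → R2 = 7
  ADD R1, R3  → R1 = 39 + 18 = 57
  SUB R1, R2  → R1 = 57 - 7 = 50
Final: R1 = 50

50


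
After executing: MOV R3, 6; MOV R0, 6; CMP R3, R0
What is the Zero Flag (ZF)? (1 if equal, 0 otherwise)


Register state trace:
  MOV R3, 6  → R3 = 6
  MOV R0, 6  → R0 = 6
  CMP R3, R0  → computes 6 - 6 = 0
  Result is zero, so values are equal
ZF = 1

1


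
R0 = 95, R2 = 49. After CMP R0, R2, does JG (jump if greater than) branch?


Trace:
  R0 = 95, R2 = 49
  CMP R0, R2  → compares 95 vs 49
  JG checks: is 95 greater than 49?
  95 > 49, so condition is true
Branch taken: Yes

Yes


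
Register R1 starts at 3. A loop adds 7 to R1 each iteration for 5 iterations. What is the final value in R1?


Starting value: R1 = 3
  Iter 1: R1 = 3 + 7 = 10
  Iter 2: R1 = 10 + 7 = 17
  Iter 3: R1 = 17 + 7 = 24
  Iter 4: R1 = 24 + 7 = 31
  Iter 5: R1 = 31 + 7 = 38
Final: R1 = 38

38


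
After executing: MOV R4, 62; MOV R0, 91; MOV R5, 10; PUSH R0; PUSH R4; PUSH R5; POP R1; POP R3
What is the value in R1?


Stack trace (top is rightmost):
  MOV R4, 62  → R4 = 62
  MOV R0, 91  → R0 = 91
  MOV R5, 10  → R5 = 10
  PUSH R0  → stack: [91]
  PUSH R4  → stack: [91, 62]
  PUSH R5  → stack: [91, 62, 10]
  POP R1  → R1 = 10, stack: [91, 62]
  POP R3  → R3 = 62, stack: [91]
Final: R1 = 10

10


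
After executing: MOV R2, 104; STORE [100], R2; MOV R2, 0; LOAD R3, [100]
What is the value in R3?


Register and memory trace:
  MOV R2, 104  → R2 = 104
  STORE [100], R2  → mem[100] = 104
  MOV R2, 0  → R2 = 0
  LOAD R3, [100]  → R3 = mem[100] = 104
Final: R3 = 104

104


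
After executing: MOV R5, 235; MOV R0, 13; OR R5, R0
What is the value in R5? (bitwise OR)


Register state trace:
  MOV R5, 235  → R5 = 235 (0b11101011)
  MOV R0, 13  → R0 = 13 (0b00001101)
  OR R5, R0   → R5 = 235 OR 13 = 239 (0b11101111)
Final: R5 = 239

239


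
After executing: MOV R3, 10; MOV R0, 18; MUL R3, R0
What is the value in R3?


Register state trace:
  MOV R3, 10  → R3 = 10
  MOV R0, 18  → R0 = 18
  MUL R3, R0  → R3 = 10 * 18 = 180
Final: R3 = 180

180


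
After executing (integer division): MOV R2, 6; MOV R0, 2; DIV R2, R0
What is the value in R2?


Register state trace:
  MOV R2, 6  → R2 = 6
  MOV R0, 2  → R0 = 2
  DIV R2, R0  → R2 = 6 // 2 = 3
Final: R2 = 3

3


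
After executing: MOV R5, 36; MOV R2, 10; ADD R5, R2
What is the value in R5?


Register state trace:
  MOV R5, 36  → R5 = 36
  MOV R2, 10  → R2 = 10
  ADD R5, R2  → R5 = 36 + 10 = 46
Final: R5 = 46

46


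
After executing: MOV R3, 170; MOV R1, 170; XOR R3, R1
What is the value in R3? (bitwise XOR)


Register state trace:
  MOV R3, 170  → R3 = 170 (0b10101010)
  MOV R1, 170  → R1 = 170 (0b10101010)
  XOR R3, R1  → R3 = 170 XOR 170 = 0 (0b00000000)
Final: R3 = 0

0


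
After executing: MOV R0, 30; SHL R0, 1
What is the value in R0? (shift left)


Register state trace:
  MOV R0, 30  → R0 = 30
  SHL R0, 1  → R0 = 30 << 1 = 30 * 2^1 = 60
Final: R0 = 60

60


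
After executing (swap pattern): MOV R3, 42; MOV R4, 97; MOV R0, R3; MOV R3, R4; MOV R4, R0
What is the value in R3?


Register state trace (swap pattern):
  MOV R3, 42  → R3 = 42
  MOV R4, 97  → R4 = 97
  MOV R0, R3  → R0 = 42  (save R3)
  MOV R3, R4  → R3 = 97  (R3 gets R4's value)
  MOV R4, R0  → R4 = 42  (R4 gets saved value)
Final: R3 = 97

97


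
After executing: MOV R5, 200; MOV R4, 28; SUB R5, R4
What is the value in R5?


Register state trace:
  MOV R5, 200  → R5 = 200
  MOV R4, 28  → R4 = 28
  SUB R5, R4  → R5 = 200 - 28 = 172
Final: R5 = 172

172


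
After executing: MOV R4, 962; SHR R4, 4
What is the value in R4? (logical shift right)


Register state trace:
  MOV R4, 962  → R4 = 962
  SHR R4, 4  → R4 = 962 >> 4 = 962 // 2^4 = 60
Final: R4 = 60

60


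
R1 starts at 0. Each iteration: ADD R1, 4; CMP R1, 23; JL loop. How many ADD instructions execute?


Loop trace (R1 starts at 0, target 23, step 4):
  ADD #1: R1 = 0 + 4 = 4  → 4 < 23, loop
  ADD #2: R1 = 4 + 4 = 8  → 8 < 23, loop
  ADD #3: R1 = 8 + 4 = 12  → 12 < 23, loop
  ADD #4: R1 = 12 + 4 = 16  → 16 < 23, loop
  ADD #5: R1 = 16 + 4 = 20  → 20 < 23, loop
  ADD #6: R1 = 20 + 4 = 24  → 24 >= 23, exit
Total ADD instructions: 6

6


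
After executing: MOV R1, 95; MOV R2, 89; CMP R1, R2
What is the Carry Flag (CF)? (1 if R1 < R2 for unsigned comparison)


Register state trace:
  MOV R1, 95  → R1 = 95
  MOV R2, 89  → R2 = 89
  CMP R1, R2  → unsigned 95 - 89: no borrow
  95 >= 89, so CF = 0
CF = 0

0


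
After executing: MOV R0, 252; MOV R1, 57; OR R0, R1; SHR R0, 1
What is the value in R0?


Register state trace:
  MOV R0, 252  → R0 = 252 (0b11111100)
  MOV R1, 57  → R1 = 57 (0b00111001)
  OR R0, R1  → R0 = 252 OR 57 = 253 (0b11111101)
  SHR R0, 1  → R0 = 253 >> 1 = 126
Final: R0 = 126

126


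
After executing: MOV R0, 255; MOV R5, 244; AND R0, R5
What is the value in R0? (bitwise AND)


Register state trace:
  MOV R0, 255  → R0 = 255 (0b11111111)
  MOV R5, 244  → R5 = 244 (0b11110100)
  AND R0, R5  → R0 = 255 AND 244 = 244 (0b11110100)
Final: R0 = 244

244


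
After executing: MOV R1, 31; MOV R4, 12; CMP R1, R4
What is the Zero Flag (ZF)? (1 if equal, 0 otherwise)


Register state trace:
  MOV R1, 31  → R1 = 31
  MOV R4, 12  → R4 = 12
  CMP R1, R4  → computes 31 - 12 = 19
  Result is nonzero, so values are not equal
ZF = 0

0


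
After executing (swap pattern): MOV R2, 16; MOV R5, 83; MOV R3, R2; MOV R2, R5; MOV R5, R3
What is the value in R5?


Register state trace (swap pattern):
  MOV R2, 16  → R2 = 16
  MOV R5, 83  → R5 = 83
  MOV R3, R2  → R3 = 16  (save R2)
  MOV R2, R5  → R2 = 83  (R2 gets R5's value)
  MOV R5, R3  → R5 = 16  (R5 gets saved value)
Final: R5 = 16

16


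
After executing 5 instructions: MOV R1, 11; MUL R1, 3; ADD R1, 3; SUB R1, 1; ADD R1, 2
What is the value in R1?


Register state trace:
  MOV R1, 11  → R1 = 11
  MUL R1, 3  → R1 = 11 * 3 = 33
  ADD R1, 3  → R1 = 33 + 3 = 36
  SUB R1, 1  → R1 = 36 - 1 = 35
  ADD R1, 2  → R1 = 35 + 2 = 37
Final: R1 = 37

37


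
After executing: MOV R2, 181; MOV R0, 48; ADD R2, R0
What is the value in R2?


Register state trace:
  MOV R2, 181  → R2 = 181
  MOV R0, 48  → R0 = 48
  ADD R2, R0  → R2 = 181 + 48 = 229
Final: R2 = 229

229


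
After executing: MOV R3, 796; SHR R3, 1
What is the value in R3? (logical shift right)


Register state trace:
  MOV R3, 796  → R3 = 796
  SHR R3, 1  → R3 = 796 >> 1 = 796 // 2^1 = 398
Final: R3 = 398

398


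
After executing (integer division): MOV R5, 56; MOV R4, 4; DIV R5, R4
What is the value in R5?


Register state trace:
  MOV R5, 56  → R5 = 56
  MOV R4, 4  → R4 = 4
  DIV R5, R4  → R5 = 56 // 4 = 14
Final: R5 = 14

14


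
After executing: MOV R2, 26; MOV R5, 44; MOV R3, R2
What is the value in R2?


Register state trace:
  MOV R2, 26  → R2 = 26
  MOV R5, 44  → R5 = 44
  MOV R3, R2  → R3 = 26
Final: R2 = 26

26


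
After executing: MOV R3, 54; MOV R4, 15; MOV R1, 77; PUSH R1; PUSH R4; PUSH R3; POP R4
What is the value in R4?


Stack trace (top is rightmost):
  MOV R3, 54  → R3 = 54
  MOV R4, 15  → R4 = 15
  MOV R1, 77  → R1 = 77
  PUSH R1  → stack: [77]
  PUSH R4  → stack: [77, 15]
  PUSH R3  → stack: [77, 15, 54]
  POP R4  → R4 = 54, stack: [77, 15]
Final: R4 = 54

54


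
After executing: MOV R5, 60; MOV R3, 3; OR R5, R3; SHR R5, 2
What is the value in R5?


Register state trace:
  MOV R5, 60  → R5 = 60 (0b00111100)
  MOV R3, 3  → R3 = 3 (0b00000011)
  OR R5, R3  → R5 = 60 OR 3 = 63 (0b00111111)
  SHR R5, 2  → R5 = 63 >> 2 = 15
Final: R5 = 15

15


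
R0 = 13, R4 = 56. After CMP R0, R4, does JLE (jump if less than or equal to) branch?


Trace:
  R0 = 13, R4 = 56
  CMP R0, R4  → compares 13 vs 56
  JLE checks: is 13 less than or equal to 56?
  13 < 56, so condition is true
Branch taken: Yes

Yes


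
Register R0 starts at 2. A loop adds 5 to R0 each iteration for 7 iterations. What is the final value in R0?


Starting value: R0 = 2
  Iter 1: R0 = 2 + 5 = 7
  Iter 2: R0 = 7 + 5 = 12
  Iter 3: R0 = 12 + 5 = 17
  Iter 4: R0 = 17 + 5 = 22
  Iter 5: R0 = 22 + 5 = 27
  Iter 6: R0 = 27 + 5 = 32
  Iter 7: R0 = 32 + 5 = 37
Final: R0 = 37

37


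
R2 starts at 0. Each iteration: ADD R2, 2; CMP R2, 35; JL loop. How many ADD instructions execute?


Loop trace (R2 starts at 0, target 35, step 2):
  ADD #1: R2 = 0 + 2 = 2  → 2 < 35, loop
  ADD #2: R2 = 2 + 2 = 4  → 4 < 35, loop
  ADD #3: R2 = 4 + 2 = 6  → 6 < 35, loop
  ADD #4: R2 = 6 + 2 = 8  → 8 < 35, loop
  ADD #5: R2 = 8 + 2 = 10  → 10 < 35, loop
  ADD #6: R2 = 10 + 2 = 12  → 12 < 35, loop
  ADD #7: R2 = 12 + 2 = 14  → 14 < 35, loop
  ADD #8: R2 = 14 + 2 = 16  → 16 < 35, loop
  ADD #9: R2 = 16 + 2 = 18  → 18 < 35, loop
  ADD #10: R2 = 18 + 2 = 20  → 20 < 35, loop
  ADD #11: R2 = 20 + 2 = 22  → 22 < 35, loop
  ADD #12: R2 = 22 + 2 = 24  → 24 < 35, loop
  ADD #13: R2 = 24 + 2 = 26  → 26 < 35, loop
  ADD #14: R2 = 26 + 2 = 28  → 28 < 35, loop
  ADD #15: R2 = 28 + 2 = 30  → 30 < 35, loop
  ADD #16: R2 = 30 + 2 = 32  → 32 < 35, loop
  ADD #17: R2 = 32 + 2 = 34  → 34 < 35, loop
  ADD #18: R2 = 34 + 2 = 36  → 36 >= 35, exit
Total ADD instructions: 18

18


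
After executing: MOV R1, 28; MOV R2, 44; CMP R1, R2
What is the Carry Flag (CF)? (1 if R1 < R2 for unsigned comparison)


Register state trace:
  MOV R1, 28  → R1 = 28
  MOV R2, 44  → R2 = 44
  CMP R1, R2  → unsigned 28 - 44: borrow occurs
  28 < 44, so CF = 1
CF = 1

1


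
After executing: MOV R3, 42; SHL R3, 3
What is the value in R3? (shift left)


Register state trace:
  MOV R3, 42  → R3 = 42
  SHL R3, 3  → R3 = 42 << 3 = 42 * 2^3 = 336
Final: R3 = 336

336


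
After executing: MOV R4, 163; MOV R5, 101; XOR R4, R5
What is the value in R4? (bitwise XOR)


Register state trace:
  MOV R4, 163  → R4 = 163 (0b10100011)
  MOV R5, 101  → R5 = 101 (0b01100101)
  XOR R4, R5  → R4 = 163 XOR 101 = 198 (0b11000110)
Final: R4 = 198

198


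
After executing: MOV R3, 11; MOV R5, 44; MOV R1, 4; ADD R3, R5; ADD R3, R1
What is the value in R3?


Register state trace:
  MOV R3, 11  → R3 = 11
  MOV R5, 44  → R5 = 44
  MOV R1, 4  → R1 = 4
  ADD R3, R5  → R3 = 11 + 44 = 55
  ADD R3, R1  → R3 = 55 + 4 = 59
Final: R3 = 59

59


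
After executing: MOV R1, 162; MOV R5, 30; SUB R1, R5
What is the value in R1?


Register state trace:
  MOV R1, 162  → R1 = 162
  MOV R5, 30  → R5 = 30
  SUB R1, R5  → R1 = 162 - 30 = 132
Final: R1 = 132

132


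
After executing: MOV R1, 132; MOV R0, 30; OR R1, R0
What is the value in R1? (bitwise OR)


Register state trace:
  MOV R1, 132  → R1 = 132 (0b10000100)
  MOV R0, 30  → R0 = 30 (0b00011110)
  OR R1, R0   → R1 = 132 OR 30 = 158 (0b10011110)
Final: R1 = 158

158


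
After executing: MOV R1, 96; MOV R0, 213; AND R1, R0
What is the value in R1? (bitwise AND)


Register state trace:
  MOV R1, 96  → R1 = 96 (0b01100000)
  MOV R0, 213  → R0 = 213 (0b11010101)
  AND R1, R0  → R1 = 96 AND 213 = 64 (0b01000000)
Final: R1 = 64

64


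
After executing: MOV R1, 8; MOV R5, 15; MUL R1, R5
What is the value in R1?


Register state trace:
  MOV R1, 8  → R1 = 8
  MOV R5, 15  → R5 = 15
  MUL R1, R5  → R1 = 8 * 15 = 120
Final: R1 = 120

120


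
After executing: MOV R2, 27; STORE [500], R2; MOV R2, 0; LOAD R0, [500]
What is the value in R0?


Register and memory trace:
  MOV R2, 27  → R2 = 27
  STORE [500], R2  → mem[500] = 27
  MOV R2, 0  → R2 = 0
  LOAD R0, [500]  → R0 = mem[500] = 27
Final: R0 = 27

27


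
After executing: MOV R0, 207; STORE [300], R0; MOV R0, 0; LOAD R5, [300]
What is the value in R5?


Register and memory trace:
  MOV R0, 207  → R0 = 207
  STORE [300], R0  → mem[300] = 207
  MOV R0, 0  → R0 = 0
  LOAD R5, [300]  → R5 = mem[300] = 207
Final: R5 = 207

207


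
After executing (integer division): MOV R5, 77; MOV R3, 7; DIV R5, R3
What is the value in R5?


Register state trace:
  MOV R5, 77  → R5 = 77
  MOV R3, 7  → R3 = 7
  DIV R5, R3  → R5 = 77 // 7 = 11
Final: R5 = 11

11


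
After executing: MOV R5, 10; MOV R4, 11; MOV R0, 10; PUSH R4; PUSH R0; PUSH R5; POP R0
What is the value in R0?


Stack trace (top is rightmost):
  MOV R5, 10  → R5 = 10
  MOV R4, 11  → R4 = 11
  MOV R0, 10  → R0 = 10
  PUSH R4  → stack: [11]
  PUSH R0  → stack: [11, 10]
  PUSH R5  → stack: [11, 10, 10]
  POP R0  → R0 = 10, stack: [11, 10]
Final: R0 = 10

10


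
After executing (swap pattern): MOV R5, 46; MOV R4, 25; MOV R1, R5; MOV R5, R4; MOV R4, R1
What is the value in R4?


Register state trace (swap pattern):
  MOV R5, 46  → R5 = 46
  MOV R4, 25  → R4 = 25
  MOV R1, R5  → R1 = 46  (save R5)
  MOV R5, R4  → R5 = 25  (R5 gets R4's value)
  MOV R4, R1  → R4 = 46  (R4 gets saved value)
Final: R4 = 46

46


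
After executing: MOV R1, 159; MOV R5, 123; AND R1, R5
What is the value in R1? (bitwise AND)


Register state trace:
  MOV R1, 159  → R1 = 159 (0b10011111)
  MOV R5, 123  → R5 = 123 (0b01111011)
  AND R1, R5  → R1 = 159 AND 123 = 27 (0b00011011)
Final: R1 = 27

27


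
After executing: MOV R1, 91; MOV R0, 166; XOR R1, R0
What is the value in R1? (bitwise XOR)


Register state trace:
  MOV R1, 91  → R1 = 91 (0b01011011)
  MOV R0, 166  → R0 = 166 (0b10100110)
  XOR R1, R0  → R1 = 91 XOR 166 = 253 (0b11111101)
Final: R1 = 253

253


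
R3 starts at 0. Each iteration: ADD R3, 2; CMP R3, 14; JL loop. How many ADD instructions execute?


Loop trace (R3 starts at 0, target 14, step 2):
  ADD #1: R3 = 0 + 2 = 2  → 2 < 14, loop
  ADD #2: R3 = 2 + 2 = 4  → 4 < 14, loop
  ADD #3: R3 = 4 + 2 = 6  → 6 < 14, loop
  ADD #4: R3 = 6 + 2 = 8  → 8 < 14, loop
  ADD #5: R3 = 8 + 2 = 10  → 10 < 14, loop
  ADD #6: R3 = 10 + 2 = 12  → 12 < 14, loop
  ADD #7: R3 = 12 + 2 = 14  → 14 >= 14, exit
Total ADD instructions: 7

7


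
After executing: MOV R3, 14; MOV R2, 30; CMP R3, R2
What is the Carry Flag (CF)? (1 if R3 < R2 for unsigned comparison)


Register state trace:
  MOV R3, 14  → R3 = 14
  MOV R2, 30  → R2 = 30
  CMP R3, R2  → unsigned 14 - 30: borrow occurs
  14 < 30, so CF = 1
CF = 1

1


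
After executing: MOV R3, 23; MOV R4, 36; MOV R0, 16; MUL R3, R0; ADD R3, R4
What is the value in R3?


Register state trace:
  MOV R3, 23  → R3 = 23
  MOV R4, 36  → R4 = 36
  MOV R0, 16  → R0 = 16
  MUL R3, R0  → R3 = 23 * 16 = 368
  ADD R3, R4  → R3 = 368 + 36 = 404
Final: R3 = 404

404
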